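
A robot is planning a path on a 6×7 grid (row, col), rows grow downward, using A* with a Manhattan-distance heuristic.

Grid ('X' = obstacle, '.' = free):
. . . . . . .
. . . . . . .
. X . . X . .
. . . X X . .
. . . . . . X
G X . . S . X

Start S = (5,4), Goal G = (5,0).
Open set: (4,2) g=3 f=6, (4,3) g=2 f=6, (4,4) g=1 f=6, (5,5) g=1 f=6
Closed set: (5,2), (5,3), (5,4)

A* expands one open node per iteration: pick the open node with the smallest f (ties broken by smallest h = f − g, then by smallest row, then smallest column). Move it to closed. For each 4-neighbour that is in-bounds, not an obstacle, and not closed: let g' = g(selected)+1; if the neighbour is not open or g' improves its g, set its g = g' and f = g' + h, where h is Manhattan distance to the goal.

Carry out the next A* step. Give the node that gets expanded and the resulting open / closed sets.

expanded=(4,2); open=[(3,2) g=4 f=8, (4,1) g=4 f=6, (4,3) g=2 f=6, (4,4) g=1 f=6, (5,5) g=1 f=6]; closed=[(4,2), (5,2), (5,3), (5,4)]

step 1: expand (4,2) (f=6, h=3) → closed; open now [(3,2) g=4 f=8, (4,1) g=4 f=6, (4,3) g=2 f=6, (4,4) g=1 f=6, (5,5) g=1 f=6]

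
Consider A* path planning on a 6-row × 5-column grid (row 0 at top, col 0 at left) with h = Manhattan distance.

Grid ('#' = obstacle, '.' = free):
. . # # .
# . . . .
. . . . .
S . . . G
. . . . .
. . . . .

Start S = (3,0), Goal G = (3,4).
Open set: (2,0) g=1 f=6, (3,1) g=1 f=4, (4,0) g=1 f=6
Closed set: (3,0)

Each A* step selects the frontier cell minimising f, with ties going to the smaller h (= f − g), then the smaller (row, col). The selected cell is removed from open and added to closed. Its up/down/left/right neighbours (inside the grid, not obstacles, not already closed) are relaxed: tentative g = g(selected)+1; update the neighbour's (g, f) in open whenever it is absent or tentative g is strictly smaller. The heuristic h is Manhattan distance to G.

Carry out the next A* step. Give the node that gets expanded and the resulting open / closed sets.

step 1: expand (3,1) (f=4, h=3) → closed; open now [(2,0) g=1 f=6, (2,1) g=2 f=6, (3,2) g=2 f=4, (4,0) g=1 f=6, (4,1) g=2 f=6]

expanded=(3,1); open=[(2,0) g=1 f=6, (2,1) g=2 f=6, (3,2) g=2 f=4, (4,0) g=1 f=6, (4,1) g=2 f=6]; closed=[(3,0), (3,1)]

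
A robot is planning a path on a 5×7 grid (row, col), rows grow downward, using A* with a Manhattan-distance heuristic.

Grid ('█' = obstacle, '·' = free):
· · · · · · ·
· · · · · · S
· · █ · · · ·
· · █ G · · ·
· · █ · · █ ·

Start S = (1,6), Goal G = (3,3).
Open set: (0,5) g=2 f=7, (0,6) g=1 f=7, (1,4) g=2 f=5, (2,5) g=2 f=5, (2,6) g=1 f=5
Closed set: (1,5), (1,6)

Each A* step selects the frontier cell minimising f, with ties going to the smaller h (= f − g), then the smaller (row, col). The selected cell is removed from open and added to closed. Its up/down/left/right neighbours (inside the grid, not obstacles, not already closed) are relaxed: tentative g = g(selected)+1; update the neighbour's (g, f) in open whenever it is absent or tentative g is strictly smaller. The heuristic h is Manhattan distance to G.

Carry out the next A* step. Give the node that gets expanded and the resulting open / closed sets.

expanded=(1,4); open=[(0,4) g=3 f=7, (0,5) g=2 f=7, (0,6) g=1 f=7, (1,3) g=3 f=5, (2,4) g=3 f=5, (2,5) g=2 f=5, (2,6) g=1 f=5]; closed=[(1,4), (1,5), (1,6)]

step 1: expand (1,4) (f=5, h=3) → closed; open now [(0,4) g=3 f=7, (0,5) g=2 f=7, (0,6) g=1 f=7, (1,3) g=3 f=5, (2,4) g=3 f=5, (2,5) g=2 f=5, (2,6) g=1 f=5]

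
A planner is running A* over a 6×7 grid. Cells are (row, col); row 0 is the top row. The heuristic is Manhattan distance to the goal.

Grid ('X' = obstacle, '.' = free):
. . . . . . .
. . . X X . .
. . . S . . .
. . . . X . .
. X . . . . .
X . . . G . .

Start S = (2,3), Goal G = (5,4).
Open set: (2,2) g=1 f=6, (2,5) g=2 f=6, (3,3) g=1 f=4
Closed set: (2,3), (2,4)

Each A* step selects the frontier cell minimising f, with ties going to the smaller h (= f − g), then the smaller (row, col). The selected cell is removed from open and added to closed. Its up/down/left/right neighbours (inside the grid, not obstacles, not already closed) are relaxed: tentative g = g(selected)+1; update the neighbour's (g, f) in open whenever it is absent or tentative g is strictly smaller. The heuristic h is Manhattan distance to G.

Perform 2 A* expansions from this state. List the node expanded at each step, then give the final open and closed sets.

step 1: expand (3,3) (f=4, h=3) → closed; open now [(2,2) g=1 f=6, (2,5) g=2 f=6, (3,2) g=2 f=6, (4,3) g=2 f=4]
step 2: expand (4,3) (f=4, h=2) → closed; open now [(2,2) g=1 f=6, (2,5) g=2 f=6, (3,2) g=2 f=6, (4,2) g=3 f=6, (4,4) g=3 f=4, (5,3) g=3 f=4]

order=[(3,3) → (4,3)]; open=[(2,2) g=1 f=6, (2,5) g=2 f=6, (3,2) g=2 f=6, (4,2) g=3 f=6, (4,4) g=3 f=4, (5,3) g=3 f=4]; closed=[(2,3), (2,4), (3,3), (4,3)]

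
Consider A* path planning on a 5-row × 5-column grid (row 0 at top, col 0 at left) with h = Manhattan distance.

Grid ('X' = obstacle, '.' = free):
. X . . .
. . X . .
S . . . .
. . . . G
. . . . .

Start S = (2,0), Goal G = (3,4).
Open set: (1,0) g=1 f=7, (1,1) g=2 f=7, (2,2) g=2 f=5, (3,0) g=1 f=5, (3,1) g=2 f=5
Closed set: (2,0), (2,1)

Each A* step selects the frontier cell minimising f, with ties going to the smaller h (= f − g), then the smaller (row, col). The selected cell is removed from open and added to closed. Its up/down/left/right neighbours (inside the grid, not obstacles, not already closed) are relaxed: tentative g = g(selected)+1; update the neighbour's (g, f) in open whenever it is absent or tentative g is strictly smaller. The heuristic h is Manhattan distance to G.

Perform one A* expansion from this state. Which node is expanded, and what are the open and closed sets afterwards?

expanded=(2,2); open=[(1,0) g=1 f=7, (1,1) g=2 f=7, (2,3) g=3 f=5, (3,0) g=1 f=5, (3,1) g=2 f=5, (3,2) g=3 f=5]; closed=[(2,0), (2,1), (2,2)]

step 1: expand (2,2) (f=5, h=3) → closed; open now [(1,0) g=1 f=7, (1,1) g=2 f=7, (2,3) g=3 f=5, (3,0) g=1 f=5, (3,1) g=2 f=5, (3,2) g=3 f=5]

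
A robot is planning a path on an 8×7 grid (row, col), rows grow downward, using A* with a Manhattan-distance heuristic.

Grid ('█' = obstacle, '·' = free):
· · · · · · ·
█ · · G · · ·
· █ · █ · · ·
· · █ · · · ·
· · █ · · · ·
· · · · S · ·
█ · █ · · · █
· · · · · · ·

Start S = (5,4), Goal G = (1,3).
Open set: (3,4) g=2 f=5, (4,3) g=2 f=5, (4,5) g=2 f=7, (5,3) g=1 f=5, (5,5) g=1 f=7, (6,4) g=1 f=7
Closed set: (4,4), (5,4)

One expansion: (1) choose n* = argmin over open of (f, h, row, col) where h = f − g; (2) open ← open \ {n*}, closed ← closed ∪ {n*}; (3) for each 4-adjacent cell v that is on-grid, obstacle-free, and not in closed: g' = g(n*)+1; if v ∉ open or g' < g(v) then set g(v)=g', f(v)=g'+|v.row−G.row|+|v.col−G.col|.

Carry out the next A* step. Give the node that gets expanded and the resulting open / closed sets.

expanded=(3,4); open=[(2,4) g=3 f=5, (3,3) g=3 f=5, (3,5) g=3 f=7, (4,3) g=2 f=5, (4,5) g=2 f=7, (5,3) g=1 f=5, (5,5) g=1 f=7, (6,4) g=1 f=7]; closed=[(3,4), (4,4), (5,4)]

step 1: expand (3,4) (f=5, h=3) → closed; open now [(2,4) g=3 f=5, (3,3) g=3 f=5, (3,5) g=3 f=7, (4,3) g=2 f=5, (4,5) g=2 f=7, (5,3) g=1 f=5, (5,5) g=1 f=7, (6,4) g=1 f=7]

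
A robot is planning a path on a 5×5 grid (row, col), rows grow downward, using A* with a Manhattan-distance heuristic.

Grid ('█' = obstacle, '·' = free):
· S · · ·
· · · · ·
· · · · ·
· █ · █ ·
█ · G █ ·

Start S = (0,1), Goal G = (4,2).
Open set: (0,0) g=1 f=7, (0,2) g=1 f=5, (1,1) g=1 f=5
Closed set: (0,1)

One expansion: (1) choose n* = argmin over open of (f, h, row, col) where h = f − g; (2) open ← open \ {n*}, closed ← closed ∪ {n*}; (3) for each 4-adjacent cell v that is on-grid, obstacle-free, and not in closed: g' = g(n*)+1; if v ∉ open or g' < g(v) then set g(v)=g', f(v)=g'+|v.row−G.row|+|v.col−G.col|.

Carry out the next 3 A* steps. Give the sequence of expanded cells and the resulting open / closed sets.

order=[(0,2) → (1,2) → (2,2)]; open=[(0,0) g=1 f=7, (0,3) g=2 f=7, (1,1) g=1 f=5, (1,3) g=3 f=7, (2,1) g=4 f=7, (2,3) g=4 f=7, (3,2) g=4 f=5]; closed=[(0,1), (0,2), (1,2), (2,2)]

step 1: expand (0,2) (f=5, h=4) → closed; open now [(0,0) g=1 f=7, (0,3) g=2 f=7, (1,1) g=1 f=5, (1,2) g=2 f=5]
step 2: expand (1,2) (f=5, h=3) → closed; open now [(0,0) g=1 f=7, (0,3) g=2 f=7, (1,1) g=1 f=5, (1,3) g=3 f=7, (2,2) g=3 f=5]
step 3: expand (2,2) (f=5, h=2) → closed; open now [(0,0) g=1 f=7, (0,3) g=2 f=7, (1,1) g=1 f=5, (1,3) g=3 f=7, (2,1) g=4 f=7, (2,3) g=4 f=7, (3,2) g=4 f=5]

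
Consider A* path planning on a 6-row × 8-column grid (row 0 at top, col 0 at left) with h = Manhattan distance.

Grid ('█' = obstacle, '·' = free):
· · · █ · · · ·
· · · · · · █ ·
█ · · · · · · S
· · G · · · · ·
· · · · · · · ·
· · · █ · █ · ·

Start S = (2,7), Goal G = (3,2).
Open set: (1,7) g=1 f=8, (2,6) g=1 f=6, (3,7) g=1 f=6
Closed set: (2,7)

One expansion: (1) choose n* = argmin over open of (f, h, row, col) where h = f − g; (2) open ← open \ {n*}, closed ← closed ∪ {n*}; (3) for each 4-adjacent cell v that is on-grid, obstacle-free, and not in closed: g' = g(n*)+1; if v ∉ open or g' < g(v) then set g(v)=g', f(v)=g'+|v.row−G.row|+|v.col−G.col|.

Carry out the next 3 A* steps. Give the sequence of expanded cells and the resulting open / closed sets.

order=[(2,6) → (2,5) → (2,4)]; open=[(1,4) g=4 f=8, (1,5) g=3 f=8, (1,7) g=1 f=8, (2,3) g=4 f=6, (3,4) g=4 f=6, (3,5) g=3 f=6, (3,6) g=2 f=6, (3,7) g=1 f=6]; closed=[(2,4), (2,5), (2,6), (2,7)]

step 1: expand (2,6) (f=6, h=5) → closed; open now [(1,7) g=1 f=8, (2,5) g=2 f=6, (3,6) g=2 f=6, (3,7) g=1 f=6]
step 2: expand (2,5) (f=6, h=4) → closed; open now [(1,5) g=3 f=8, (1,7) g=1 f=8, (2,4) g=3 f=6, (3,5) g=3 f=6, (3,6) g=2 f=6, (3,7) g=1 f=6]
step 3: expand (2,4) (f=6, h=3) → closed; open now [(1,4) g=4 f=8, (1,5) g=3 f=8, (1,7) g=1 f=8, (2,3) g=4 f=6, (3,4) g=4 f=6, (3,5) g=3 f=6, (3,6) g=2 f=6, (3,7) g=1 f=6]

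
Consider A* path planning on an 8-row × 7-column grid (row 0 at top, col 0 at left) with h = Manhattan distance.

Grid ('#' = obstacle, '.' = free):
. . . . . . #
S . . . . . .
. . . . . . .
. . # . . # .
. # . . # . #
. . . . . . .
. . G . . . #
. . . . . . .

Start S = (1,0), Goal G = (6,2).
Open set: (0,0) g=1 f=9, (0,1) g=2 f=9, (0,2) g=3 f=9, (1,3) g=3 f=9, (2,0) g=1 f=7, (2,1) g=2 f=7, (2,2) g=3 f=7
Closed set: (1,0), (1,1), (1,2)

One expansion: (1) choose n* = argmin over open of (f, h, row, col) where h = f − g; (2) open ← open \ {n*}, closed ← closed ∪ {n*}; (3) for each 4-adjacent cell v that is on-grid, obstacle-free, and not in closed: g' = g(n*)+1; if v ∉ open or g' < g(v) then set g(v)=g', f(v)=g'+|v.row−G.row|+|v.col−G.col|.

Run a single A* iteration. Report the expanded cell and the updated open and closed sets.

expanded=(2,2); open=[(0,0) g=1 f=9, (0,1) g=2 f=9, (0,2) g=3 f=9, (1,3) g=3 f=9, (2,0) g=1 f=7, (2,1) g=2 f=7, (2,3) g=4 f=9]; closed=[(1,0), (1,1), (1,2), (2,2)]

step 1: expand (2,2) (f=7, h=4) → closed; open now [(0,0) g=1 f=9, (0,1) g=2 f=9, (0,2) g=3 f=9, (1,3) g=3 f=9, (2,0) g=1 f=7, (2,1) g=2 f=7, (2,3) g=4 f=9]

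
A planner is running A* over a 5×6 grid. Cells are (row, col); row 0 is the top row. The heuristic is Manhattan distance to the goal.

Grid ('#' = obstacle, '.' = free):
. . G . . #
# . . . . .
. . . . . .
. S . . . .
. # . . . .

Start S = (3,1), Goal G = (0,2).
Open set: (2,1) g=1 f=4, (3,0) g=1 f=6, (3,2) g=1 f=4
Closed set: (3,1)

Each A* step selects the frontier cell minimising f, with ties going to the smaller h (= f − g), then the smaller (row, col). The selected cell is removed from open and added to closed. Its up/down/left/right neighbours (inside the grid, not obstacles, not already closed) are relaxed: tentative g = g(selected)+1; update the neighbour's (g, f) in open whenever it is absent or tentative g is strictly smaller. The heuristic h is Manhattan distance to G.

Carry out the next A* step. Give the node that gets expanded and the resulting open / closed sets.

expanded=(2,1); open=[(1,1) g=2 f=4, (2,0) g=2 f=6, (2,2) g=2 f=4, (3,0) g=1 f=6, (3,2) g=1 f=4]; closed=[(2,1), (3,1)]

step 1: expand (2,1) (f=4, h=3) → closed; open now [(1,1) g=2 f=4, (2,0) g=2 f=6, (2,2) g=2 f=4, (3,0) g=1 f=6, (3,2) g=1 f=4]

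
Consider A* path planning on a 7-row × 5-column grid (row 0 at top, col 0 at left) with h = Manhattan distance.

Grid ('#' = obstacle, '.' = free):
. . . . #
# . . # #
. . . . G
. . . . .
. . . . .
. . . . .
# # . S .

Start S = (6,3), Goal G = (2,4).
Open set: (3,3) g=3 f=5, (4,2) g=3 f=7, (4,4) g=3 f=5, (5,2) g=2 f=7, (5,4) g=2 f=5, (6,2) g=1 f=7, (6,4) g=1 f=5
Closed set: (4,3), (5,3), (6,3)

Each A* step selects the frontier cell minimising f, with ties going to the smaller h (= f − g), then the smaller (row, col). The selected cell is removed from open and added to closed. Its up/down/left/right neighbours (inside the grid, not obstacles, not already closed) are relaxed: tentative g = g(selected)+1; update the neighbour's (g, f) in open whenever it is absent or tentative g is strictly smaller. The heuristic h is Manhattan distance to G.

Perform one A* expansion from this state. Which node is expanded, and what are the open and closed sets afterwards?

step 1: expand (3,3) (f=5, h=2) → closed; open now [(2,3) g=4 f=5, (3,2) g=4 f=7, (3,4) g=4 f=5, (4,2) g=3 f=7, (4,4) g=3 f=5, (5,2) g=2 f=7, (5,4) g=2 f=5, (6,2) g=1 f=7, (6,4) g=1 f=5]

expanded=(3,3); open=[(2,3) g=4 f=5, (3,2) g=4 f=7, (3,4) g=4 f=5, (4,2) g=3 f=7, (4,4) g=3 f=5, (5,2) g=2 f=7, (5,4) g=2 f=5, (6,2) g=1 f=7, (6,4) g=1 f=5]; closed=[(3,3), (4,3), (5,3), (6,3)]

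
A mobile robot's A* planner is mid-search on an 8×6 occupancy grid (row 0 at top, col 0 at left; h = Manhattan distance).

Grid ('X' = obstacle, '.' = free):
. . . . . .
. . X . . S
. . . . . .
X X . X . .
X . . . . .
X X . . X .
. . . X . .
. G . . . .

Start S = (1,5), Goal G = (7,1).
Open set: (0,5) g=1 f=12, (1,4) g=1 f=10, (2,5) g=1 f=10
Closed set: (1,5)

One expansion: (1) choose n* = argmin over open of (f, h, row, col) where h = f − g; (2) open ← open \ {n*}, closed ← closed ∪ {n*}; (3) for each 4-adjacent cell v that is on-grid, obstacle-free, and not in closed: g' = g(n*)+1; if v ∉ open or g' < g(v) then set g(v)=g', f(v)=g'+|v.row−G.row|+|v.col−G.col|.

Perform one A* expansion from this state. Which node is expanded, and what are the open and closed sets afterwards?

expanded=(1,4); open=[(0,4) g=2 f=12, (0,5) g=1 f=12, (1,3) g=2 f=10, (2,4) g=2 f=10, (2,5) g=1 f=10]; closed=[(1,4), (1,5)]

step 1: expand (1,4) (f=10, h=9) → closed; open now [(0,4) g=2 f=12, (0,5) g=1 f=12, (1,3) g=2 f=10, (2,4) g=2 f=10, (2,5) g=1 f=10]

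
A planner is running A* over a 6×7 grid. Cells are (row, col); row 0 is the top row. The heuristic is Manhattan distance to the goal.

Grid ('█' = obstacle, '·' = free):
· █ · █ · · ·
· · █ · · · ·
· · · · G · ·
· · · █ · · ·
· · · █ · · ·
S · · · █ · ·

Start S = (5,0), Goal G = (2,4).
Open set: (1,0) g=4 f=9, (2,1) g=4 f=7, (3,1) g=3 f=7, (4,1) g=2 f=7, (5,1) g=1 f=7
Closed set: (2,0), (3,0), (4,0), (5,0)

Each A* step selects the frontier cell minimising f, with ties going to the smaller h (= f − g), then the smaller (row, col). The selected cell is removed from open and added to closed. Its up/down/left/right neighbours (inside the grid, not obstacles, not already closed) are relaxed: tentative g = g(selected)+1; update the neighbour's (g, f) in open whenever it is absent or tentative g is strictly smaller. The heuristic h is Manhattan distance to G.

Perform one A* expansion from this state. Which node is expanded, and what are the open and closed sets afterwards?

step 1: expand (2,1) (f=7, h=3) → closed; open now [(1,0) g=4 f=9, (1,1) g=5 f=9, (2,2) g=5 f=7, (3,1) g=3 f=7, (4,1) g=2 f=7, (5,1) g=1 f=7]

expanded=(2,1); open=[(1,0) g=4 f=9, (1,1) g=5 f=9, (2,2) g=5 f=7, (3,1) g=3 f=7, (4,1) g=2 f=7, (5,1) g=1 f=7]; closed=[(2,0), (2,1), (3,0), (4,0), (5,0)]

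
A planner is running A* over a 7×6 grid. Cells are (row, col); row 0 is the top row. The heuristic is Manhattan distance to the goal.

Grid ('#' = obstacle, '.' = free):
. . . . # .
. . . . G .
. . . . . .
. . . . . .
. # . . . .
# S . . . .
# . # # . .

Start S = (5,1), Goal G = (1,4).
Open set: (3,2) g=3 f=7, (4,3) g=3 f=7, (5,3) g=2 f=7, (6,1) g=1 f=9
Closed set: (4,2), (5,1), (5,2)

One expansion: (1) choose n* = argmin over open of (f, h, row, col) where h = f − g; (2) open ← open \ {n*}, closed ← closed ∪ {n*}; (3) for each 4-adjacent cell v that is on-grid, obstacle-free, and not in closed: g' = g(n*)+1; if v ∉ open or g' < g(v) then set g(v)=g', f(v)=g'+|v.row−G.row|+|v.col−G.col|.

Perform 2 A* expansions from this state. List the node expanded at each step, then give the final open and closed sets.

step 1: expand (3,2) (f=7, h=4) → closed; open now [(2,2) g=4 f=7, (3,1) g=4 f=9, (3,3) g=4 f=7, (4,3) g=3 f=7, (5,3) g=2 f=7, (6,1) g=1 f=9]
step 2: expand (2,2) (f=7, h=3) → closed; open now [(1,2) g=5 f=7, (2,1) g=5 f=9, (2,3) g=5 f=7, (3,1) g=4 f=9, (3,3) g=4 f=7, (4,3) g=3 f=7, (5,3) g=2 f=7, (6,1) g=1 f=9]

order=[(3,2) → (2,2)]; open=[(1,2) g=5 f=7, (2,1) g=5 f=9, (2,3) g=5 f=7, (3,1) g=4 f=9, (3,3) g=4 f=7, (4,3) g=3 f=7, (5,3) g=2 f=7, (6,1) g=1 f=9]; closed=[(2,2), (3,2), (4,2), (5,1), (5,2)]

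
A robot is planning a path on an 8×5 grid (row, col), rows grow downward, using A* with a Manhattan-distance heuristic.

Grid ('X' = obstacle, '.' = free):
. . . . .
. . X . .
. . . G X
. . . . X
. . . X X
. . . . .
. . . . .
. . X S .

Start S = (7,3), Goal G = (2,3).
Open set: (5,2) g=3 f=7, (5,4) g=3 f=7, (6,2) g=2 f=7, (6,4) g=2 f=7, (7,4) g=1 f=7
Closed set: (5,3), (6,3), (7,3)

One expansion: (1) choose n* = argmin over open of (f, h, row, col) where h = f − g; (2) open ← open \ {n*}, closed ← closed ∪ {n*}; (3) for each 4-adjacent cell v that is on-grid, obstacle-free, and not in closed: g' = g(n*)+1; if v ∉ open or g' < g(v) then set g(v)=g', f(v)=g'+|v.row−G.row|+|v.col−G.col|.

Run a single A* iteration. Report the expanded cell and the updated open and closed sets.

expanded=(5,2); open=[(4,2) g=4 f=7, (5,1) g=4 f=9, (5,4) g=3 f=7, (6,2) g=2 f=7, (6,4) g=2 f=7, (7,4) g=1 f=7]; closed=[(5,2), (5,3), (6,3), (7,3)]

step 1: expand (5,2) (f=7, h=4) → closed; open now [(4,2) g=4 f=7, (5,1) g=4 f=9, (5,4) g=3 f=7, (6,2) g=2 f=7, (6,4) g=2 f=7, (7,4) g=1 f=7]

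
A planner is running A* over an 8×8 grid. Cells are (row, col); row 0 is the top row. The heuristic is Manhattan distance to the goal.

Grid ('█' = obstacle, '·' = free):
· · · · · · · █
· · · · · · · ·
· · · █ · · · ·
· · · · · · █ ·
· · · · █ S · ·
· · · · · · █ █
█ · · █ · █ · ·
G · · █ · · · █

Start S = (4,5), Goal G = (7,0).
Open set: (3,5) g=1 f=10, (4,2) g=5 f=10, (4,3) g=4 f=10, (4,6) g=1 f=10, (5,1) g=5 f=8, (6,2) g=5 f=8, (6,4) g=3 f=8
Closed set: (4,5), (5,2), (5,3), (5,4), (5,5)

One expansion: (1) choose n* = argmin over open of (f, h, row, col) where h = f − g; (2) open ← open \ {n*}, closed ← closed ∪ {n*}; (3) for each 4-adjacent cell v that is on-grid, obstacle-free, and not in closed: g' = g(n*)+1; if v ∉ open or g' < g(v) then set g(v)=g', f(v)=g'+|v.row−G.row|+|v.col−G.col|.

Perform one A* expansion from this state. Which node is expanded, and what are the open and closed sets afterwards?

step 1: expand (5,1) (f=8, h=3) → closed; open now [(3,5) g=1 f=10, (4,1) g=6 f=10, (4,2) g=5 f=10, (4,3) g=4 f=10, (4,6) g=1 f=10, (5,0) g=6 f=8, (6,1) g=6 f=8, (6,2) g=5 f=8, (6,4) g=3 f=8]

expanded=(5,1); open=[(3,5) g=1 f=10, (4,1) g=6 f=10, (4,2) g=5 f=10, (4,3) g=4 f=10, (4,6) g=1 f=10, (5,0) g=6 f=8, (6,1) g=6 f=8, (6,2) g=5 f=8, (6,4) g=3 f=8]; closed=[(4,5), (5,1), (5,2), (5,3), (5,4), (5,5)]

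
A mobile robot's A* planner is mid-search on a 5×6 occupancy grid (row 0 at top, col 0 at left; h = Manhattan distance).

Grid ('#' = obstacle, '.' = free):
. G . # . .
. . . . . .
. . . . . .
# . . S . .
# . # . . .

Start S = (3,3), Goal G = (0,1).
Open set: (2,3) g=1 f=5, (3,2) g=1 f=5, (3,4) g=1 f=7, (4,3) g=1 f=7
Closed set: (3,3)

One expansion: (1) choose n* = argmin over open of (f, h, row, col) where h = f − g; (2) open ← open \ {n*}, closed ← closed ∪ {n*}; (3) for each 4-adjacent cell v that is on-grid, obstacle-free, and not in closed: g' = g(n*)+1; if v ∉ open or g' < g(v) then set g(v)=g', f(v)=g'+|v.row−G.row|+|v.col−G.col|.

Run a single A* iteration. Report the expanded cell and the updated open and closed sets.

step 1: expand (2,3) (f=5, h=4) → closed; open now [(1,3) g=2 f=5, (2,2) g=2 f=5, (2,4) g=2 f=7, (3,2) g=1 f=5, (3,4) g=1 f=7, (4,3) g=1 f=7]

expanded=(2,3); open=[(1,3) g=2 f=5, (2,2) g=2 f=5, (2,4) g=2 f=7, (3,2) g=1 f=5, (3,4) g=1 f=7, (4,3) g=1 f=7]; closed=[(2,3), (3,3)]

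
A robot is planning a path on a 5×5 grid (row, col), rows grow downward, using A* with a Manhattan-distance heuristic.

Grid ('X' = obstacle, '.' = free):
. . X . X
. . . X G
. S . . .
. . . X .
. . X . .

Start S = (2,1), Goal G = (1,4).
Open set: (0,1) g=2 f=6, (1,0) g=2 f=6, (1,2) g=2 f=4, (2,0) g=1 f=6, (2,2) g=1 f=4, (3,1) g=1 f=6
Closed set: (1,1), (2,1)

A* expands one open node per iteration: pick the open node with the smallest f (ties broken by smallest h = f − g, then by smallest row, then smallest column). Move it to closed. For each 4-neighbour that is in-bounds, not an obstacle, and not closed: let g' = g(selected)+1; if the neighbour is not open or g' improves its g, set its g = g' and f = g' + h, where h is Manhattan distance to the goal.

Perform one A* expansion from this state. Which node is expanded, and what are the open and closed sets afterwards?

step 1: expand (1,2) (f=4, h=2) → closed; open now [(0,1) g=2 f=6, (1,0) g=2 f=6, (2,0) g=1 f=6, (2,2) g=1 f=4, (3,1) g=1 f=6]

expanded=(1,2); open=[(0,1) g=2 f=6, (1,0) g=2 f=6, (2,0) g=1 f=6, (2,2) g=1 f=4, (3,1) g=1 f=6]; closed=[(1,1), (1,2), (2,1)]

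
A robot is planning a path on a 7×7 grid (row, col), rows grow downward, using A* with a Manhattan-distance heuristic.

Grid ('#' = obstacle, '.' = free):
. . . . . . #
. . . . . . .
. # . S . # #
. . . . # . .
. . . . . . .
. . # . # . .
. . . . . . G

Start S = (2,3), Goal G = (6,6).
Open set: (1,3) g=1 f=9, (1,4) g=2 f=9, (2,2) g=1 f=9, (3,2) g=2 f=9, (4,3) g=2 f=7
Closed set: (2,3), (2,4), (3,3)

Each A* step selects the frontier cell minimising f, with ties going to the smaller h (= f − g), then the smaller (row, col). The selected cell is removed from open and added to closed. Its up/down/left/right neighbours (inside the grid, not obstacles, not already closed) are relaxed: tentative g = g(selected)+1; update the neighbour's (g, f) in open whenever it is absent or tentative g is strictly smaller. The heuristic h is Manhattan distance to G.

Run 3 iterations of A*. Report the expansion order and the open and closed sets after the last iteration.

step 1: expand (4,3) (f=7, h=5) → closed; open now [(1,3) g=1 f=9, (1,4) g=2 f=9, (2,2) g=1 f=9, (3,2) g=2 f=9, (4,2) g=3 f=9, (4,4) g=3 f=7, (5,3) g=3 f=7]
step 2: expand (4,4) (f=7, h=4) → closed; open now [(1,3) g=1 f=9, (1,4) g=2 f=9, (2,2) g=1 f=9, (3,2) g=2 f=9, (4,2) g=3 f=9, (4,5) g=4 f=7, (5,3) g=3 f=7]
step 3: expand (4,5) (f=7, h=3) → closed; open now [(1,3) g=1 f=9, (1,4) g=2 f=9, (2,2) g=1 f=9, (3,2) g=2 f=9, (3,5) g=5 f=9, (4,2) g=3 f=9, (4,6) g=5 f=7, (5,3) g=3 f=7, (5,5) g=5 f=7]

order=[(4,3) → (4,4) → (4,5)]; open=[(1,3) g=1 f=9, (1,4) g=2 f=9, (2,2) g=1 f=9, (3,2) g=2 f=9, (3,5) g=5 f=9, (4,2) g=3 f=9, (4,6) g=5 f=7, (5,3) g=3 f=7, (5,5) g=5 f=7]; closed=[(2,3), (2,4), (3,3), (4,3), (4,4), (4,5)]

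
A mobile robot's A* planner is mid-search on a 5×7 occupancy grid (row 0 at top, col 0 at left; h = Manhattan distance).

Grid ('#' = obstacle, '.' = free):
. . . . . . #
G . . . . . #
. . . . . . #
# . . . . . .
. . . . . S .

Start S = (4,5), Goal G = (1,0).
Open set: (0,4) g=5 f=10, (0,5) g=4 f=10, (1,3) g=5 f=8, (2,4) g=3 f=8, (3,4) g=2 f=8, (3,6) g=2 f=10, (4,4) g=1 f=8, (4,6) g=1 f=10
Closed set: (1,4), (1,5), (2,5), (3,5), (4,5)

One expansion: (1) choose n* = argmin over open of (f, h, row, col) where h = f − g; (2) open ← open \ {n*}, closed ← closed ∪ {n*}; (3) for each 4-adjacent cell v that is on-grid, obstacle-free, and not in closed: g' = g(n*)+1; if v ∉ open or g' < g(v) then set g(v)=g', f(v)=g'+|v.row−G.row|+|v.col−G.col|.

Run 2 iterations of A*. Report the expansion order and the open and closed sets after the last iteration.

order=[(1,3) → (1,2)]; open=[(0,2) g=7 f=10, (0,3) g=6 f=10, (0,4) g=5 f=10, (0,5) g=4 f=10, (1,1) g=7 f=8, (2,2) g=7 f=10, (2,3) g=6 f=10, (2,4) g=3 f=8, (3,4) g=2 f=8, (3,6) g=2 f=10, (4,4) g=1 f=8, (4,6) g=1 f=10]; closed=[(1,2), (1,3), (1,4), (1,5), (2,5), (3,5), (4,5)]

step 1: expand (1,3) (f=8, h=3) → closed; open now [(0,3) g=6 f=10, (0,4) g=5 f=10, (0,5) g=4 f=10, (1,2) g=6 f=8, (2,3) g=6 f=10, (2,4) g=3 f=8, (3,4) g=2 f=8, (3,6) g=2 f=10, (4,4) g=1 f=8, (4,6) g=1 f=10]
step 2: expand (1,2) (f=8, h=2) → closed; open now [(0,2) g=7 f=10, (0,3) g=6 f=10, (0,4) g=5 f=10, (0,5) g=4 f=10, (1,1) g=7 f=8, (2,2) g=7 f=10, (2,3) g=6 f=10, (2,4) g=3 f=8, (3,4) g=2 f=8, (3,6) g=2 f=10, (4,4) g=1 f=8, (4,6) g=1 f=10]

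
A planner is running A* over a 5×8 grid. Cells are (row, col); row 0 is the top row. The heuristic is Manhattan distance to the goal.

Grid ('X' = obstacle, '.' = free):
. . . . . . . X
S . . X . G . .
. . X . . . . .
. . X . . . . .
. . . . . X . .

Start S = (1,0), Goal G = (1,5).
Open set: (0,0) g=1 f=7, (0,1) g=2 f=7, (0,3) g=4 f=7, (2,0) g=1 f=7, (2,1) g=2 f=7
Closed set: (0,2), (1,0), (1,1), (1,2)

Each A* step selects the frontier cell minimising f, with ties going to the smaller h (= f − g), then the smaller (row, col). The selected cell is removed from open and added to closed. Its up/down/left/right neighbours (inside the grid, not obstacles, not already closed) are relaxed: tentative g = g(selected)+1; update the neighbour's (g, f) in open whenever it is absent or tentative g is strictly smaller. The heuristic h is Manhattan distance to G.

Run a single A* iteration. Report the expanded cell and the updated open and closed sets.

expanded=(0,3); open=[(0,0) g=1 f=7, (0,1) g=2 f=7, (0,4) g=5 f=7, (2,0) g=1 f=7, (2,1) g=2 f=7]; closed=[(0,2), (0,3), (1,0), (1,1), (1,2)]

step 1: expand (0,3) (f=7, h=3) → closed; open now [(0,0) g=1 f=7, (0,1) g=2 f=7, (0,4) g=5 f=7, (2,0) g=1 f=7, (2,1) g=2 f=7]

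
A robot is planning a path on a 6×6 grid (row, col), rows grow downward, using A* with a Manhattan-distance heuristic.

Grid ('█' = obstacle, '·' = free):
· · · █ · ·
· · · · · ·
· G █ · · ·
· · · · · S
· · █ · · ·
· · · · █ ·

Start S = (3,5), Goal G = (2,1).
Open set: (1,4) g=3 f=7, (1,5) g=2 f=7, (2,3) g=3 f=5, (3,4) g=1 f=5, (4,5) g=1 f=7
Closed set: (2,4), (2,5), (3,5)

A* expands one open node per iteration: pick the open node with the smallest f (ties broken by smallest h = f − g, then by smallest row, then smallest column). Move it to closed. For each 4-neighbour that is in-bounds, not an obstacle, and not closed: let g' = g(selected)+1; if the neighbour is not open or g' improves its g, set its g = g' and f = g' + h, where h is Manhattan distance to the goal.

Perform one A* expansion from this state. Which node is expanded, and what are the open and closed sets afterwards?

expanded=(2,3); open=[(1,3) g=4 f=7, (1,4) g=3 f=7, (1,5) g=2 f=7, (3,3) g=4 f=7, (3,4) g=1 f=5, (4,5) g=1 f=7]; closed=[(2,3), (2,4), (2,5), (3,5)]

step 1: expand (2,3) (f=5, h=2) → closed; open now [(1,3) g=4 f=7, (1,4) g=3 f=7, (1,5) g=2 f=7, (3,3) g=4 f=7, (3,4) g=1 f=5, (4,5) g=1 f=7]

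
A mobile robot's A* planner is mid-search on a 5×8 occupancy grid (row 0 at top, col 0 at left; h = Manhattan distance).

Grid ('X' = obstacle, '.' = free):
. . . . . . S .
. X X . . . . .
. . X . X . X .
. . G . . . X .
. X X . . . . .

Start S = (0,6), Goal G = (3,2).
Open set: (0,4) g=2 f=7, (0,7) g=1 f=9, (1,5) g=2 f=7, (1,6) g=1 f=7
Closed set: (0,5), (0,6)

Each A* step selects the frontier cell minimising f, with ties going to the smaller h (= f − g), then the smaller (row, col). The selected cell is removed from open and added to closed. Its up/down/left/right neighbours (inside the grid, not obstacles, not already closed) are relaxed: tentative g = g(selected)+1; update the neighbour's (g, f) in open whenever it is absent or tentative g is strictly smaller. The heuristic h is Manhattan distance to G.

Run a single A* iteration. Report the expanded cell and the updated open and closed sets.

step 1: expand (0,4) (f=7, h=5) → closed; open now [(0,3) g=3 f=7, (0,7) g=1 f=9, (1,4) g=3 f=7, (1,5) g=2 f=7, (1,6) g=1 f=7]

expanded=(0,4); open=[(0,3) g=3 f=7, (0,7) g=1 f=9, (1,4) g=3 f=7, (1,5) g=2 f=7, (1,6) g=1 f=7]; closed=[(0,4), (0,5), (0,6)]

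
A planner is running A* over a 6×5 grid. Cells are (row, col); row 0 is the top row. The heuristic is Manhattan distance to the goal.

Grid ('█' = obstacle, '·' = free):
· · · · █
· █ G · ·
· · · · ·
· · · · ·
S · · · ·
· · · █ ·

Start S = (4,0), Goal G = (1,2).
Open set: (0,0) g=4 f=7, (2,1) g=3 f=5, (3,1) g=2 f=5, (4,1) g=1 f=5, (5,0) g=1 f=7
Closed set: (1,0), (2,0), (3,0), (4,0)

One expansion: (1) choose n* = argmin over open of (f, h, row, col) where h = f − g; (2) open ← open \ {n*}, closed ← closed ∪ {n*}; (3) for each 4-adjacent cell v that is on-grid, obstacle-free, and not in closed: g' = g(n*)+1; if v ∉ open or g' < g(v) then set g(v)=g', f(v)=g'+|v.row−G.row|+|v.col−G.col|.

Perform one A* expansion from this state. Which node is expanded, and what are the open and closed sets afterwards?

step 1: expand (2,1) (f=5, h=2) → closed; open now [(0,0) g=4 f=7, (2,2) g=4 f=5, (3,1) g=2 f=5, (4,1) g=1 f=5, (5,0) g=1 f=7]

expanded=(2,1); open=[(0,0) g=4 f=7, (2,2) g=4 f=5, (3,1) g=2 f=5, (4,1) g=1 f=5, (5,0) g=1 f=7]; closed=[(1,0), (2,0), (2,1), (3,0), (4,0)]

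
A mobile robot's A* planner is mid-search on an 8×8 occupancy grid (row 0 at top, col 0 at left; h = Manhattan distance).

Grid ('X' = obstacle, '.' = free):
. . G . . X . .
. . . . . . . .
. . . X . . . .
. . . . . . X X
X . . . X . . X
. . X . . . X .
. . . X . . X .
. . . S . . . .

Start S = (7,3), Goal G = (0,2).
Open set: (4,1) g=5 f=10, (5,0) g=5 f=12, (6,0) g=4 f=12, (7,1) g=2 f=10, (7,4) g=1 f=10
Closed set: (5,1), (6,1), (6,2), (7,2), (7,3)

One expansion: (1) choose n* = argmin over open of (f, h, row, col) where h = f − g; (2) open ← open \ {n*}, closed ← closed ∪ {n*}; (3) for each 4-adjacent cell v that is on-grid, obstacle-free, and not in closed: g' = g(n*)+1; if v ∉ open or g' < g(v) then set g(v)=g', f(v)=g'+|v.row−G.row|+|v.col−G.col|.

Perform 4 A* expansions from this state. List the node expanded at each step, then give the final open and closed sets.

order=[(4,1) → (3,1) → (2,1) → (1,1)]; open=[(0,1) g=9 f=10, (1,0) g=9 f=12, (1,2) g=9 f=10, (2,0) g=8 f=12, (2,2) g=8 f=10, (3,0) g=7 f=12, (3,2) g=7 f=10, (4,2) g=6 f=10, (5,0) g=5 f=12, (6,0) g=4 f=12, (7,1) g=2 f=10, (7,4) g=1 f=10]; closed=[(1,1), (2,1), (3,1), (4,1), (5,1), (6,1), (6,2), (7,2), (7,3)]

step 1: expand (4,1) (f=10, h=5) → closed; open now [(3,1) g=6 f=10, (4,2) g=6 f=10, (5,0) g=5 f=12, (6,0) g=4 f=12, (7,1) g=2 f=10, (7,4) g=1 f=10]
step 2: expand (3,1) (f=10, h=4) → closed; open now [(2,1) g=7 f=10, (3,0) g=7 f=12, (3,2) g=7 f=10, (4,2) g=6 f=10, (5,0) g=5 f=12, (6,0) g=4 f=12, (7,1) g=2 f=10, (7,4) g=1 f=10]
step 3: expand (2,1) (f=10, h=3) → closed; open now [(1,1) g=8 f=10, (2,0) g=8 f=12, (2,2) g=8 f=10, (3,0) g=7 f=12, (3,2) g=7 f=10, (4,2) g=6 f=10, (5,0) g=5 f=12, (6,0) g=4 f=12, (7,1) g=2 f=10, (7,4) g=1 f=10]
step 4: expand (1,1) (f=10, h=2) → closed; open now [(0,1) g=9 f=10, (1,0) g=9 f=12, (1,2) g=9 f=10, (2,0) g=8 f=12, (2,2) g=8 f=10, (3,0) g=7 f=12, (3,2) g=7 f=10, (4,2) g=6 f=10, (5,0) g=5 f=12, (6,0) g=4 f=12, (7,1) g=2 f=10, (7,4) g=1 f=10]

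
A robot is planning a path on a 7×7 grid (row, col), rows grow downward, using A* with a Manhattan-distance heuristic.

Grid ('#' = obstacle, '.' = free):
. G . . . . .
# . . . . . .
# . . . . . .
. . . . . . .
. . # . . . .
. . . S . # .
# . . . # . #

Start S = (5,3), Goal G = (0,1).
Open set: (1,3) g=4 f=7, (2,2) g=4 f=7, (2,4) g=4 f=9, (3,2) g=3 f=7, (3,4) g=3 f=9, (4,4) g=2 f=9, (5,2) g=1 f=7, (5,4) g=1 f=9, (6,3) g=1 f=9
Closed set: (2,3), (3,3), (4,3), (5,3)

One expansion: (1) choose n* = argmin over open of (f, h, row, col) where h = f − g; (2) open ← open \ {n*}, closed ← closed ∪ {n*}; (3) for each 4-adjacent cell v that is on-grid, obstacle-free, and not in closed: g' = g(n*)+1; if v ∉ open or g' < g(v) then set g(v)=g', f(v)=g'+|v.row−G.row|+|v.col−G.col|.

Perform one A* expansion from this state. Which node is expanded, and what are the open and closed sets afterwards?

expanded=(1,3); open=[(0,3) g=5 f=7, (1,2) g=5 f=7, (1,4) g=5 f=9, (2,2) g=4 f=7, (2,4) g=4 f=9, (3,2) g=3 f=7, (3,4) g=3 f=9, (4,4) g=2 f=9, (5,2) g=1 f=7, (5,4) g=1 f=9, (6,3) g=1 f=9]; closed=[(1,3), (2,3), (3,3), (4,3), (5,3)]

step 1: expand (1,3) (f=7, h=3) → closed; open now [(0,3) g=5 f=7, (1,2) g=5 f=7, (1,4) g=5 f=9, (2,2) g=4 f=7, (2,4) g=4 f=9, (3,2) g=3 f=7, (3,4) g=3 f=9, (4,4) g=2 f=9, (5,2) g=1 f=7, (5,4) g=1 f=9, (6,3) g=1 f=9]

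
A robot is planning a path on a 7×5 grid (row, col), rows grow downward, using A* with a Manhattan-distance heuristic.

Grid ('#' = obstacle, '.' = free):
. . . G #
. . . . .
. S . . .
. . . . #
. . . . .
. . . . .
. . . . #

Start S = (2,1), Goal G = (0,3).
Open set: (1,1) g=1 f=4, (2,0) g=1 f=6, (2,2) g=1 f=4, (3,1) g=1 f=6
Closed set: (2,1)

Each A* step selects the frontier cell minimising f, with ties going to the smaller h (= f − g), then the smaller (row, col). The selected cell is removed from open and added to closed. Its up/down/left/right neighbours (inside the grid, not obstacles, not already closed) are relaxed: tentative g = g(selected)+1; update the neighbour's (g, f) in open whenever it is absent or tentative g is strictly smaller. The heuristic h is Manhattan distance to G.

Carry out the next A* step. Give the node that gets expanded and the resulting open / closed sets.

step 1: expand (1,1) (f=4, h=3) → closed; open now [(0,1) g=2 f=4, (1,0) g=2 f=6, (1,2) g=2 f=4, (2,0) g=1 f=6, (2,2) g=1 f=4, (3,1) g=1 f=6]

expanded=(1,1); open=[(0,1) g=2 f=4, (1,0) g=2 f=6, (1,2) g=2 f=4, (2,0) g=1 f=6, (2,2) g=1 f=4, (3,1) g=1 f=6]; closed=[(1,1), (2,1)]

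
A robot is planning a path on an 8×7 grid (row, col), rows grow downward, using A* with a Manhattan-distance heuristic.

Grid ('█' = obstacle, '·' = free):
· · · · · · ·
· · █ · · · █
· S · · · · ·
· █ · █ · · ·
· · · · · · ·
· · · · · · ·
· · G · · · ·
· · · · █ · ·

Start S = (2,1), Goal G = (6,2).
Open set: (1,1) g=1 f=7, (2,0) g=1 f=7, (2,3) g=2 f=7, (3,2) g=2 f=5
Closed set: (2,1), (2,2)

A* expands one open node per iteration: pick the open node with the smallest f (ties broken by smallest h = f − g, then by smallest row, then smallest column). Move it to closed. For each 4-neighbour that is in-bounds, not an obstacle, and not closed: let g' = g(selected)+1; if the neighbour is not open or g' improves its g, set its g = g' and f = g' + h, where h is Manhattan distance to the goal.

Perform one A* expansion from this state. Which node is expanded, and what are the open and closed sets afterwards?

step 1: expand (3,2) (f=5, h=3) → closed; open now [(1,1) g=1 f=7, (2,0) g=1 f=7, (2,3) g=2 f=7, (4,2) g=3 f=5]

expanded=(3,2); open=[(1,1) g=1 f=7, (2,0) g=1 f=7, (2,3) g=2 f=7, (4,2) g=3 f=5]; closed=[(2,1), (2,2), (3,2)]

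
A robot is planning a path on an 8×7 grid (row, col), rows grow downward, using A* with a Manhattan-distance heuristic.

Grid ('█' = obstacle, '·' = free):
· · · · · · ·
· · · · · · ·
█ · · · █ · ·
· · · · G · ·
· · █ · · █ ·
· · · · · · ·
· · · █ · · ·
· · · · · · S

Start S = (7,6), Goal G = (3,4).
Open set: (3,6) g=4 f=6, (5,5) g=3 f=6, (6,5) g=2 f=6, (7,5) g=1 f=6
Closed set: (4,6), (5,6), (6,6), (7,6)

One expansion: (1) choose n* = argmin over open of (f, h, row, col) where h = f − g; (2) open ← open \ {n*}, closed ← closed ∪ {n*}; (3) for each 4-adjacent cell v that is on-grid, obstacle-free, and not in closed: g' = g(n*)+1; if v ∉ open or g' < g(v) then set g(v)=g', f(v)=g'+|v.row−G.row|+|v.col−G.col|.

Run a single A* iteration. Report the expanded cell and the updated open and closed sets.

expanded=(3,6); open=[(2,6) g=5 f=8, (3,5) g=5 f=6, (5,5) g=3 f=6, (6,5) g=2 f=6, (7,5) g=1 f=6]; closed=[(3,6), (4,6), (5,6), (6,6), (7,6)]

step 1: expand (3,6) (f=6, h=2) → closed; open now [(2,6) g=5 f=8, (3,5) g=5 f=6, (5,5) g=3 f=6, (6,5) g=2 f=6, (7,5) g=1 f=6]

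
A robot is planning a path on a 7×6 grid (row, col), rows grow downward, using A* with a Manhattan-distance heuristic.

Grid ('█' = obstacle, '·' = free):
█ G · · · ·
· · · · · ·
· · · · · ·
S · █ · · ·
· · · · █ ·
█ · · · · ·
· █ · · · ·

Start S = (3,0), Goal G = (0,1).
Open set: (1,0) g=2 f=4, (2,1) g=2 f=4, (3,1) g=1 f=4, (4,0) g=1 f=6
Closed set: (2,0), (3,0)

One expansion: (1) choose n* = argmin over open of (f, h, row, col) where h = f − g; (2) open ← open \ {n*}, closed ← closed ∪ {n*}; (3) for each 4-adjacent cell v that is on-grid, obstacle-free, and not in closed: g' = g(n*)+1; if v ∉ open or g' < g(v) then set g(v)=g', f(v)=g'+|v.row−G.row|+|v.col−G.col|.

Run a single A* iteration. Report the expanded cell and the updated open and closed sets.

step 1: expand (1,0) (f=4, h=2) → closed; open now [(1,1) g=3 f=4, (2,1) g=2 f=4, (3,1) g=1 f=4, (4,0) g=1 f=6]

expanded=(1,0); open=[(1,1) g=3 f=4, (2,1) g=2 f=4, (3,1) g=1 f=4, (4,0) g=1 f=6]; closed=[(1,0), (2,0), (3,0)]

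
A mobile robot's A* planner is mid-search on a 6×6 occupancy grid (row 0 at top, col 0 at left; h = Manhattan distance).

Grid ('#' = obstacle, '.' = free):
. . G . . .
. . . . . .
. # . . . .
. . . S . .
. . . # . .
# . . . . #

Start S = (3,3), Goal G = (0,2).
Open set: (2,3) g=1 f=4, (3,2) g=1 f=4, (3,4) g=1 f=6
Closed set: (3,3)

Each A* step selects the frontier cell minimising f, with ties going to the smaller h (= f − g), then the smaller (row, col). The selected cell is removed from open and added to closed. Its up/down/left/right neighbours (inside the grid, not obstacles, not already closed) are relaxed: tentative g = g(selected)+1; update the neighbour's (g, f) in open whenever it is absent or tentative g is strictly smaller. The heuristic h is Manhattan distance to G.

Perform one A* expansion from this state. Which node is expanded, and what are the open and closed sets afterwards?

step 1: expand (2,3) (f=4, h=3) → closed; open now [(1,3) g=2 f=4, (2,2) g=2 f=4, (2,4) g=2 f=6, (3,2) g=1 f=4, (3,4) g=1 f=6]

expanded=(2,3); open=[(1,3) g=2 f=4, (2,2) g=2 f=4, (2,4) g=2 f=6, (3,2) g=1 f=4, (3,4) g=1 f=6]; closed=[(2,3), (3,3)]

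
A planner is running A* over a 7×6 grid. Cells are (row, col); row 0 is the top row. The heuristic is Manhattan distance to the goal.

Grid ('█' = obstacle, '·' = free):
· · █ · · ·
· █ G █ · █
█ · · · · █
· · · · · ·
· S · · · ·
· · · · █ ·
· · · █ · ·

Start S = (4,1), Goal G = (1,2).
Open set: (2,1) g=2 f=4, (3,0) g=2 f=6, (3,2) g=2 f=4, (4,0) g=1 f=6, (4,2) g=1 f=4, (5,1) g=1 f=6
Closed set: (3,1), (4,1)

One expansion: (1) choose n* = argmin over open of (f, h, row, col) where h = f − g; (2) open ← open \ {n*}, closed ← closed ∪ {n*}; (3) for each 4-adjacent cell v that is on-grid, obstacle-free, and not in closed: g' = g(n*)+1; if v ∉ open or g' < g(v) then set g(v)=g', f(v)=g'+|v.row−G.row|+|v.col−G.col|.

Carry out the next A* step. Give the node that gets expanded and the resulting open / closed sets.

step 1: expand (2,1) (f=4, h=2) → closed; open now [(2,2) g=3 f=4, (3,0) g=2 f=6, (3,2) g=2 f=4, (4,0) g=1 f=6, (4,2) g=1 f=4, (5,1) g=1 f=6]

expanded=(2,1); open=[(2,2) g=3 f=4, (3,0) g=2 f=6, (3,2) g=2 f=4, (4,0) g=1 f=6, (4,2) g=1 f=4, (5,1) g=1 f=6]; closed=[(2,1), (3,1), (4,1)]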